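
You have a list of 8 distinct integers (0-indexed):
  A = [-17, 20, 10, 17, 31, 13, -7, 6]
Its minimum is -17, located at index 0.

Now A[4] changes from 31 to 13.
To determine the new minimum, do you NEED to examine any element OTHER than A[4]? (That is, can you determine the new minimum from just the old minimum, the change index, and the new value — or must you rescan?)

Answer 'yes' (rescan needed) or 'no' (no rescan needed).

Answer: no

Derivation:
Old min = -17 at index 0
Change at index 4: 31 -> 13
Index 4 was NOT the min. New min = min(-17, 13). No rescan of other elements needed.
Needs rescan: no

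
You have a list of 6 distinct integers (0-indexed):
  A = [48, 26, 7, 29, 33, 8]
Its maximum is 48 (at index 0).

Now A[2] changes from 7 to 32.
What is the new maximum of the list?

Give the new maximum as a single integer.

Old max = 48 (at index 0)
Change: A[2] 7 -> 32
Changed element was NOT the old max.
  New max = max(old_max, new_val) = max(48, 32) = 48

Answer: 48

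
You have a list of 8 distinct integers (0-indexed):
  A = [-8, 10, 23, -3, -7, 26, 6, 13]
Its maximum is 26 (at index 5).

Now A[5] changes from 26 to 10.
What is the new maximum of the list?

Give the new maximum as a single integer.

Old max = 26 (at index 5)
Change: A[5] 26 -> 10
Changed element WAS the max -> may need rescan.
  Max of remaining elements: 23
  New max = max(10, 23) = 23

Answer: 23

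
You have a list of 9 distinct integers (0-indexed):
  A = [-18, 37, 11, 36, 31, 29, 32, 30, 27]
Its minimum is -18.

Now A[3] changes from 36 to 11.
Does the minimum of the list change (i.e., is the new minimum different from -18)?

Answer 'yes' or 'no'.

Answer: no

Derivation:
Old min = -18
Change: A[3] 36 -> 11
Changed element was NOT the min; min changes only if 11 < -18.
New min = -18; changed? no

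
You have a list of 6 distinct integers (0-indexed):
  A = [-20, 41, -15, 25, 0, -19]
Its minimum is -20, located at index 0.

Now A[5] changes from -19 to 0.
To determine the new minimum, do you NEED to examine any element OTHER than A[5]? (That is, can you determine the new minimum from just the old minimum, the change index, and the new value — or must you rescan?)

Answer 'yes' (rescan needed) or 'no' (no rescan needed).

Answer: no

Derivation:
Old min = -20 at index 0
Change at index 5: -19 -> 0
Index 5 was NOT the min. New min = min(-20, 0). No rescan of other elements needed.
Needs rescan: no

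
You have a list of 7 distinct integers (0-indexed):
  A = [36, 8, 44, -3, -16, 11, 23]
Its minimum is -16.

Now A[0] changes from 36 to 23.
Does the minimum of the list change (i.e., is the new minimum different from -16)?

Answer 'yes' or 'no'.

Answer: no

Derivation:
Old min = -16
Change: A[0] 36 -> 23
Changed element was NOT the min; min changes only if 23 < -16.
New min = -16; changed? no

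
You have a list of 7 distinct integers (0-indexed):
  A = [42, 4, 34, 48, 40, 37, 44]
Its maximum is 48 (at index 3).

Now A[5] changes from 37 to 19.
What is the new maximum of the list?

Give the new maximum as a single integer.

Answer: 48

Derivation:
Old max = 48 (at index 3)
Change: A[5] 37 -> 19
Changed element was NOT the old max.
  New max = max(old_max, new_val) = max(48, 19) = 48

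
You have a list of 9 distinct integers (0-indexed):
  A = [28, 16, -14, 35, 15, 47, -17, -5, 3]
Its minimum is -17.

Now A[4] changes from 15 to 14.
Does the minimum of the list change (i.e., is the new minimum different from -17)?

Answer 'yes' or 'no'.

Old min = -17
Change: A[4] 15 -> 14
Changed element was NOT the min; min changes only if 14 < -17.
New min = -17; changed? no

Answer: no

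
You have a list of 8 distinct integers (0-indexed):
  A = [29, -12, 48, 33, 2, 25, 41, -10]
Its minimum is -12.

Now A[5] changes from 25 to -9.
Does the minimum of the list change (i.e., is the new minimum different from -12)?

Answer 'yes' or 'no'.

Old min = -12
Change: A[5] 25 -> -9
Changed element was NOT the min; min changes only if -9 < -12.
New min = -12; changed? no

Answer: no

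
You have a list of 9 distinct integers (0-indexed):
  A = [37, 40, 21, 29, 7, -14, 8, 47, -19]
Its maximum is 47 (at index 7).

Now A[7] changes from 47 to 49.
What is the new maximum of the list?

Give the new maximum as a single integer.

Old max = 47 (at index 7)
Change: A[7] 47 -> 49
Changed element WAS the max -> may need rescan.
  Max of remaining elements: 40
  New max = max(49, 40) = 49

Answer: 49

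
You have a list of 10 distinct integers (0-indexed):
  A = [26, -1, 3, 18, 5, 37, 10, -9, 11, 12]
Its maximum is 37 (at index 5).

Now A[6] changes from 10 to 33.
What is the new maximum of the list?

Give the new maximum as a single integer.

Answer: 37

Derivation:
Old max = 37 (at index 5)
Change: A[6] 10 -> 33
Changed element was NOT the old max.
  New max = max(old_max, new_val) = max(37, 33) = 37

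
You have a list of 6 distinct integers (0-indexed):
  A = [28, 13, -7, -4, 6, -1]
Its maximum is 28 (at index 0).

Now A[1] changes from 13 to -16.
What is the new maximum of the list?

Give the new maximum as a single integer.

Answer: 28

Derivation:
Old max = 28 (at index 0)
Change: A[1] 13 -> -16
Changed element was NOT the old max.
  New max = max(old_max, new_val) = max(28, -16) = 28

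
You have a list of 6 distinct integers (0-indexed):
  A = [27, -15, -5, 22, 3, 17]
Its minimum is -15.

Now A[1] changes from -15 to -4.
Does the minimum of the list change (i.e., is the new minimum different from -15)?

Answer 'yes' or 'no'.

Old min = -15
Change: A[1] -15 -> -4
Changed element was the min; new min must be rechecked.
New min = -5; changed? yes

Answer: yes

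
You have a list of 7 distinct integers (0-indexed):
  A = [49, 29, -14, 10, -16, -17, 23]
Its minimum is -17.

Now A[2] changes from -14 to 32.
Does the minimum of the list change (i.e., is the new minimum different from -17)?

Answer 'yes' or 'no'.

Answer: no

Derivation:
Old min = -17
Change: A[2] -14 -> 32
Changed element was NOT the min; min changes only if 32 < -17.
New min = -17; changed? no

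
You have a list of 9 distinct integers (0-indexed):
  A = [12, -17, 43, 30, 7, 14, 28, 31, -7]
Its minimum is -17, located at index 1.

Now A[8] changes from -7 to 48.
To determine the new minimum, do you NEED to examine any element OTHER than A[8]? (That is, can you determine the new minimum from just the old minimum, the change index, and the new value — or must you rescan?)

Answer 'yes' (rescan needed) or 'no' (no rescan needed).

Answer: no

Derivation:
Old min = -17 at index 1
Change at index 8: -7 -> 48
Index 8 was NOT the min. New min = min(-17, 48). No rescan of other elements needed.
Needs rescan: no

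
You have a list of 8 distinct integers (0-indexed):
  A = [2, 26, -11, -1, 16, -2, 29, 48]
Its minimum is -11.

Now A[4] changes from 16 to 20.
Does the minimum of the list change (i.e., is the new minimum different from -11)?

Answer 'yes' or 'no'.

Answer: no

Derivation:
Old min = -11
Change: A[4] 16 -> 20
Changed element was NOT the min; min changes only if 20 < -11.
New min = -11; changed? no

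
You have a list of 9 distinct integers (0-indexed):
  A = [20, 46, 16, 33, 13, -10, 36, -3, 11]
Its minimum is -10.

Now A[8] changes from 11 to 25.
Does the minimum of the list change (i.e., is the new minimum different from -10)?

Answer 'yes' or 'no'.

Old min = -10
Change: A[8] 11 -> 25
Changed element was NOT the min; min changes only if 25 < -10.
New min = -10; changed? no

Answer: no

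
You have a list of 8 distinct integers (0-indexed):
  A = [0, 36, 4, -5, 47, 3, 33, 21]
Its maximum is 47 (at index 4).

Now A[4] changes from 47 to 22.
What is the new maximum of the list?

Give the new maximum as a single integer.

Old max = 47 (at index 4)
Change: A[4] 47 -> 22
Changed element WAS the max -> may need rescan.
  Max of remaining elements: 36
  New max = max(22, 36) = 36

Answer: 36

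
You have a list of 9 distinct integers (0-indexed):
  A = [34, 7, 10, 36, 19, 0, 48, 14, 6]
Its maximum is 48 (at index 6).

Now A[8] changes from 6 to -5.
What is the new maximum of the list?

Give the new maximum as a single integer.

Old max = 48 (at index 6)
Change: A[8] 6 -> -5
Changed element was NOT the old max.
  New max = max(old_max, new_val) = max(48, -5) = 48

Answer: 48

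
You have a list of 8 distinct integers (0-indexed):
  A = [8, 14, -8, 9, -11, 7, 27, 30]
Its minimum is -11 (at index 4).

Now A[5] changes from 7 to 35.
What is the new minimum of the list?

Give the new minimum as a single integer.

Old min = -11 (at index 4)
Change: A[5] 7 -> 35
Changed element was NOT the old min.
  New min = min(old_min, new_val) = min(-11, 35) = -11

Answer: -11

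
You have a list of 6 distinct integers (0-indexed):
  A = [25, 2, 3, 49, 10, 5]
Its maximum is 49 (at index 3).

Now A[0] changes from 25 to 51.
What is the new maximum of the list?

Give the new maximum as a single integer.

Old max = 49 (at index 3)
Change: A[0] 25 -> 51
Changed element was NOT the old max.
  New max = max(old_max, new_val) = max(49, 51) = 51

Answer: 51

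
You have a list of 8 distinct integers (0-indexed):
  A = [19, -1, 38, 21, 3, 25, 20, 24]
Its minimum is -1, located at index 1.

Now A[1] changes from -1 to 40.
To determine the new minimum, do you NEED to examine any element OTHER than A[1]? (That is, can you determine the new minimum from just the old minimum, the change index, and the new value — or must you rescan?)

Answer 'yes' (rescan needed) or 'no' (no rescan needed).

Old min = -1 at index 1
Change at index 1: -1 -> 40
Index 1 WAS the min and new value 40 > old min -1. Must rescan other elements to find the new min.
Needs rescan: yes

Answer: yes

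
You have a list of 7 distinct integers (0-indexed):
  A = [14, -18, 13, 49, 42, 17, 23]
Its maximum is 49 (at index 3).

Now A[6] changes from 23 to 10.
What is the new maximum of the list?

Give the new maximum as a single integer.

Answer: 49

Derivation:
Old max = 49 (at index 3)
Change: A[6] 23 -> 10
Changed element was NOT the old max.
  New max = max(old_max, new_val) = max(49, 10) = 49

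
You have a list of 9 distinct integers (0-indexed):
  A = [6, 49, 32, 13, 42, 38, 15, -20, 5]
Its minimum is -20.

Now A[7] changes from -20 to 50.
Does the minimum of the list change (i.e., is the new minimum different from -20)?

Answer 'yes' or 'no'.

Old min = -20
Change: A[7] -20 -> 50
Changed element was the min; new min must be rechecked.
New min = 5; changed? yes

Answer: yes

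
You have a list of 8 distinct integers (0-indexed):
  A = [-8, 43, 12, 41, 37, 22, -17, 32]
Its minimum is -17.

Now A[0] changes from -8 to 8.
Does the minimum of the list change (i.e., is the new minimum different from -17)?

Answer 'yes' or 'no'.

Old min = -17
Change: A[0] -8 -> 8
Changed element was NOT the min; min changes only if 8 < -17.
New min = -17; changed? no

Answer: no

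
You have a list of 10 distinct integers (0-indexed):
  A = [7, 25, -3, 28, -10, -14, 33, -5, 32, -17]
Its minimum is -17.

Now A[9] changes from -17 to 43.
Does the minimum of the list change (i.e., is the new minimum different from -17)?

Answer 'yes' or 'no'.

Answer: yes

Derivation:
Old min = -17
Change: A[9] -17 -> 43
Changed element was the min; new min must be rechecked.
New min = -14; changed? yes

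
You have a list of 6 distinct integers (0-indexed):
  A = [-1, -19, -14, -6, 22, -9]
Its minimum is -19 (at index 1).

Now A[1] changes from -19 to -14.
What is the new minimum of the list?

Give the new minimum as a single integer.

Answer: -14

Derivation:
Old min = -19 (at index 1)
Change: A[1] -19 -> -14
Changed element WAS the min. Need to check: is -14 still <= all others?
  Min of remaining elements: -14
  New min = min(-14, -14) = -14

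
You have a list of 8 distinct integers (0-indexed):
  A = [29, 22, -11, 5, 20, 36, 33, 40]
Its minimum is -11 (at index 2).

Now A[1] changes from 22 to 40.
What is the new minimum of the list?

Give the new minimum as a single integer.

Answer: -11

Derivation:
Old min = -11 (at index 2)
Change: A[1] 22 -> 40
Changed element was NOT the old min.
  New min = min(old_min, new_val) = min(-11, 40) = -11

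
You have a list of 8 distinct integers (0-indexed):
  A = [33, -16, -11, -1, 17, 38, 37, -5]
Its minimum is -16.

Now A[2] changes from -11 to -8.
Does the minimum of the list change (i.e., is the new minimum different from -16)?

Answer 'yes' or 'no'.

Old min = -16
Change: A[2] -11 -> -8
Changed element was NOT the min; min changes only if -8 < -16.
New min = -16; changed? no

Answer: no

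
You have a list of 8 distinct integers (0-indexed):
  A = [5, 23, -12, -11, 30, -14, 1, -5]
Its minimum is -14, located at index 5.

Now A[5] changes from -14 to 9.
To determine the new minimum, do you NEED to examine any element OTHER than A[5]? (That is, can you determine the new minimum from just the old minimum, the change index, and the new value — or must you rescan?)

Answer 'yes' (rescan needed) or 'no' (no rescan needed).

Answer: yes

Derivation:
Old min = -14 at index 5
Change at index 5: -14 -> 9
Index 5 WAS the min and new value 9 > old min -14. Must rescan other elements to find the new min.
Needs rescan: yes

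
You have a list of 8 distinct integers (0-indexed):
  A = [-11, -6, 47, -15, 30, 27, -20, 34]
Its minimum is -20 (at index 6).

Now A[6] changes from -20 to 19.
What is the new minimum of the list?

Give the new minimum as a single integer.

Old min = -20 (at index 6)
Change: A[6] -20 -> 19
Changed element WAS the min. Need to check: is 19 still <= all others?
  Min of remaining elements: -15
  New min = min(19, -15) = -15

Answer: -15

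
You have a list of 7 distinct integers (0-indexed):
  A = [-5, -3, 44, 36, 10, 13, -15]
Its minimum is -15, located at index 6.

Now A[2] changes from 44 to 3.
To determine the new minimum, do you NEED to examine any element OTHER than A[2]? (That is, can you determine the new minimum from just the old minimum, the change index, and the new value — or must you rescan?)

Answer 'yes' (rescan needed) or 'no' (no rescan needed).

Old min = -15 at index 6
Change at index 2: 44 -> 3
Index 2 was NOT the min. New min = min(-15, 3). No rescan of other elements needed.
Needs rescan: no

Answer: no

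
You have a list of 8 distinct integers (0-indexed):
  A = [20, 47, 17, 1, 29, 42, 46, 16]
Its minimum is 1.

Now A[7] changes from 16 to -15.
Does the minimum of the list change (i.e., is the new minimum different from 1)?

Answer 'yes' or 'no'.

Answer: yes

Derivation:
Old min = 1
Change: A[7] 16 -> -15
Changed element was NOT the min; min changes only if -15 < 1.
New min = -15; changed? yes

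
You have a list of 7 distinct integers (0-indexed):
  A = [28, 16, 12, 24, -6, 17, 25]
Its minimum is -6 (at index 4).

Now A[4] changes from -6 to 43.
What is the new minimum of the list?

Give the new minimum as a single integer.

Answer: 12

Derivation:
Old min = -6 (at index 4)
Change: A[4] -6 -> 43
Changed element WAS the min. Need to check: is 43 still <= all others?
  Min of remaining elements: 12
  New min = min(43, 12) = 12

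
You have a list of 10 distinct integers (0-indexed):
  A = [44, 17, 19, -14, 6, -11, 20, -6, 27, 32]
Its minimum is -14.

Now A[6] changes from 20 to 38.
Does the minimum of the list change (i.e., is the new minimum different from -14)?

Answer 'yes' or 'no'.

Answer: no

Derivation:
Old min = -14
Change: A[6] 20 -> 38
Changed element was NOT the min; min changes only if 38 < -14.
New min = -14; changed? no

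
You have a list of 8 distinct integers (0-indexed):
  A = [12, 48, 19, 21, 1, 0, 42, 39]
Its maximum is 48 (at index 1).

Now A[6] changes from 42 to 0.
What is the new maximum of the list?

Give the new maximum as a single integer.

Answer: 48

Derivation:
Old max = 48 (at index 1)
Change: A[6] 42 -> 0
Changed element was NOT the old max.
  New max = max(old_max, new_val) = max(48, 0) = 48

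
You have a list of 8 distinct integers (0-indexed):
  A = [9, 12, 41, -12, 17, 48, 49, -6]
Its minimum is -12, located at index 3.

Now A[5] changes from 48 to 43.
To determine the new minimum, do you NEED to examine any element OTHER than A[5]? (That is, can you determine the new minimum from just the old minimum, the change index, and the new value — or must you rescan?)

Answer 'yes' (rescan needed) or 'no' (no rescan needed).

Old min = -12 at index 3
Change at index 5: 48 -> 43
Index 5 was NOT the min. New min = min(-12, 43). No rescan of other elements needed.
Needs rescan: no

Answer: no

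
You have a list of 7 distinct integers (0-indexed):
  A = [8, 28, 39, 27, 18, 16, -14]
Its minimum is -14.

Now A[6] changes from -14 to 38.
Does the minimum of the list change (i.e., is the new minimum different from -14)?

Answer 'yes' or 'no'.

Answer: yes

Derivation:
Old min = -14
Change: A[6] -14 -> 38
Changed element was the min; new min must be rechecked.
New min = 8; changed? yes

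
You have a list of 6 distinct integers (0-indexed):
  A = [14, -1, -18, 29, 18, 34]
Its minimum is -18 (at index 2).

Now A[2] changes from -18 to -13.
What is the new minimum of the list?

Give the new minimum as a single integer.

Old min = -18 (at index 2)
Change: A[2] -18 -> -13
Changed element WAS the min. Need to check: is -13 still <= all others?
  Min of remaining elements: -1
  New min = min(-13, -1) = -13

Answer: -13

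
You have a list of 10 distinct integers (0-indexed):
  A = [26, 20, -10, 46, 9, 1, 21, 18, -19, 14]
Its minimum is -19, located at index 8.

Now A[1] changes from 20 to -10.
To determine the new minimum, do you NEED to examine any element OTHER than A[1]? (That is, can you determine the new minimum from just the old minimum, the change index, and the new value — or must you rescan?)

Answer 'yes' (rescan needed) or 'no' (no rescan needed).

Old min = -19 at index 8
Change at index 1: 20 -> -10
Index 1 was NOT the min. New min = min(-19, -10). No rescan of other elements needed.
Needs rescan: no

Answer: no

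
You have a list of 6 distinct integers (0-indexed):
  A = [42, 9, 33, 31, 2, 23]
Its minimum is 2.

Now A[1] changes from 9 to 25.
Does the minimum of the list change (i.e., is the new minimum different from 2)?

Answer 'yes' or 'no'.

Answer: no

Derivation:
Old min = 2
Change: A[1] 9 -> 25
Changed element was NOT the min; min changes only if 25 < 2.
New min = 2; changed? no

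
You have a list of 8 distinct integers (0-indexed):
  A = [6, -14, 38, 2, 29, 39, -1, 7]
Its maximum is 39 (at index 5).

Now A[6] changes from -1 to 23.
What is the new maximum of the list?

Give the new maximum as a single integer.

Old max = 39 (at index 5)
Change: A[6] -1 -> 23
Changed element was NOT the old max.
  New max = max(old_max, new_val) = max(39, 23) = 39

Answer: 39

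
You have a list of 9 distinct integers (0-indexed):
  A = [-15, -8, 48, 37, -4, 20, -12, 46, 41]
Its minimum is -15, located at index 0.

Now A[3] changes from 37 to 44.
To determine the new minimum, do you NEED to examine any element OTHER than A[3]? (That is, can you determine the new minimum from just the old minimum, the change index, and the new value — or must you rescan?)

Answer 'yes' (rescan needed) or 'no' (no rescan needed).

Old min = -15 at index 0
Change at index 3: 37 -> 44
Index 3 was NOT the min. New min = min(-15, 44). No rescan of other elements needed.
Needs rescan: no

Answer: no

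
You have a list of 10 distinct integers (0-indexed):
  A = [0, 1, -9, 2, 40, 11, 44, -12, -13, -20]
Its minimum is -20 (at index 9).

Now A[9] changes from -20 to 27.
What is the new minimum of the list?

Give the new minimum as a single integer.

Old min = -20 (at index 9)
Change: A[9] -20 -> 27
Changed element WAS the min. Need to check: is 27 still <= all others?
  Min of remaining elements: -13
  New min = min(27, -13) = -13

Answer: -13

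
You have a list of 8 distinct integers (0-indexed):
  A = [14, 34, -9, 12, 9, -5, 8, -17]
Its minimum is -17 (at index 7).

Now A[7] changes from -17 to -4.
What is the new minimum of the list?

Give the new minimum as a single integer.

Old min = -17 (at index 7)
Change: A[7] -17 -> -4
Changed element WAS the min. Need to check: is -4 still <= all others?
  Min of remaining elements: -9
  New min = min(-4, -9) = -9

Answer: -9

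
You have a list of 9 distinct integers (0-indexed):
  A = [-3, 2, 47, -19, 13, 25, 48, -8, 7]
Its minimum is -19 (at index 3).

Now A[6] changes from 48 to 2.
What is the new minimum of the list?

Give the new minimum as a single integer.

Answer: -19

Derivation:
Old min = -19 (at index 3)
Change: A[6] 48 -> 2
Changed element was NOT the old min.
  New min = min(old_min, new_val) = min(-19, 2) = -19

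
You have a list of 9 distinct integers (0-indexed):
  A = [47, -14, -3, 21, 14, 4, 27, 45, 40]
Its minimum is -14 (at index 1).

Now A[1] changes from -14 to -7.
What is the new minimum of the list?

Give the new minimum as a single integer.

Old min = -14 (at index 1)
Change: A[1] -14 -> -7
Changed element WAS the min. Need to check: is -7 still <= all others?
  Min of remaining elements: -3
  New min = min(-7, -3) = -7

Answer: -7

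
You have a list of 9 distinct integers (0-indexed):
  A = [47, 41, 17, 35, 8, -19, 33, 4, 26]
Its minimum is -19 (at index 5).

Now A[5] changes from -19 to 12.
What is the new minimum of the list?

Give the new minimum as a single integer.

Old min = -19 (at index 5)
Change: A[5] -19 -> 12
Changed element WAS the min. Need to check: is 12 still <= all others?
  Min of remaining elements: 4
  New min = min(12, 4) = 4

Answer: 4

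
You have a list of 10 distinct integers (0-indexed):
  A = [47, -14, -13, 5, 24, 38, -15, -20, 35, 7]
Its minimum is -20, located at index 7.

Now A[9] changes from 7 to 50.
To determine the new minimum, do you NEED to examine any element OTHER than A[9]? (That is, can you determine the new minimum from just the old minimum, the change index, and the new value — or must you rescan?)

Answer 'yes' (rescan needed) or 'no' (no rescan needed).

Old min = -20 at index 7
Change at index 9: 7 -> 50
Index 9 was NOT the min. New min = min(-20, 50). No rescan of other elements needed.
Needs rescan: no

Answer: no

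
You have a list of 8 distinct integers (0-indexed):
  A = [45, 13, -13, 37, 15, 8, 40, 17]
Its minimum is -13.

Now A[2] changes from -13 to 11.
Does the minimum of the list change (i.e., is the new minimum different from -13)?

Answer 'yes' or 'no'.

Old min = -13
Change: A[2] -13 -> 11
Changed element was the min; new min must be rechecked.
New min = 8; changed? yes

Answer: yes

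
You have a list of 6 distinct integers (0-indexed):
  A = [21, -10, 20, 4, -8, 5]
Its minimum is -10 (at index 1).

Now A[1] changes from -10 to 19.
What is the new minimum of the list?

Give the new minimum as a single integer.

Old min = -10 (at index 1)
Change: A[1] -10 -> 19
Changed element WAS the min. Need to check: is 19 still <= all others?
  Min of remaining elements: -8
  New min = min(19, -8) = -8

Answer: -8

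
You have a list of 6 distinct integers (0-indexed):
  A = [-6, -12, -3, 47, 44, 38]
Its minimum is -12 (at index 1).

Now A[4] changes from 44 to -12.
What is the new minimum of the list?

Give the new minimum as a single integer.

Old min = -12 (at index 1)
Change: A[4] 44 -> -12
Changed element was NOT the old min.
  New min = min(old_min, new_val) = min(-12, -12) = -12

Answer: -12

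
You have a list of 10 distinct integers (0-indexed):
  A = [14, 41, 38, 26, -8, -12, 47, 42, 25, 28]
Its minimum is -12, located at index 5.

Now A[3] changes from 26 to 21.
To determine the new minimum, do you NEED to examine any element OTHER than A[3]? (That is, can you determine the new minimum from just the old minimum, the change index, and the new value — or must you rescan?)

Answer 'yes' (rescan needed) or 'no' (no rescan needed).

Old min = -12 at index 5
Change at index 3: 26 -> 21
Index 3 was NOT the min. New min = min(-12, 21). No rescan of other elements needed.
Needs rescan: no

Answer: no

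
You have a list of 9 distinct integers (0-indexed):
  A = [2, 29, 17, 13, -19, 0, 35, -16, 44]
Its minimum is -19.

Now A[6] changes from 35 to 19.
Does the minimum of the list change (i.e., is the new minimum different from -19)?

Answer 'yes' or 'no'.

Answer: no

Derivation:
Old min = -19
Change: A[6] 35 -> 19
Changed element was NOT the min; min changes only if 19 < -19.
New min = -19; changed? no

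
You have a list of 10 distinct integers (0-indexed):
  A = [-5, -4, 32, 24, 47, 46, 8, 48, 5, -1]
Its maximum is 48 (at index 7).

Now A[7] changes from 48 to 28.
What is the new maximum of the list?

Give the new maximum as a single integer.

Answer: 47

Derivation:
Old max = 48 (at index 7)
Change: A[7] 48 -> 28
Changed element WAS the max -> may need rescan.
  Max of remaining elements: 47
  New max = max(28, 47) = 47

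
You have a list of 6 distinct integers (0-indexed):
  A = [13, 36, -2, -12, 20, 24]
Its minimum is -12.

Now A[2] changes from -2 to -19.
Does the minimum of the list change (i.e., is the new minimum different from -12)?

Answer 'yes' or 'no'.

Answer: yes

Derivation:
Old min = -12
Change: A[2] -2 -> -19
Changed element was NOT the min; min changes only if -19 < -12.
New min = -19; changed? yes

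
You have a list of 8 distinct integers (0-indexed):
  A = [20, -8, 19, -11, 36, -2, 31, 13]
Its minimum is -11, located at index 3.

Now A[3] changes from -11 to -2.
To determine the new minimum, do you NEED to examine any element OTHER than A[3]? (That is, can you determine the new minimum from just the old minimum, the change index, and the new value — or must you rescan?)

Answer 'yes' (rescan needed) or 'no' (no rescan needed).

Old min = -11 at index 3
Change at index 3: -11 -> -2
Index 3 WAS the min and new value -2 > old min -11. Must rescan other elements to find the new min.
Needs rescan: yes

Answer: yes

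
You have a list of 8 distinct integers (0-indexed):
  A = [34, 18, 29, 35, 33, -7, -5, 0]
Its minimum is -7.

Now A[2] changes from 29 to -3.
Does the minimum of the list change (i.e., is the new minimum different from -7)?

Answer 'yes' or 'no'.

Old min = -7
Change: A[2] 29 -> -3
Changed element was NOT the min; min changes only if -3 < -7.
New min = -7; changed? no

Answer: no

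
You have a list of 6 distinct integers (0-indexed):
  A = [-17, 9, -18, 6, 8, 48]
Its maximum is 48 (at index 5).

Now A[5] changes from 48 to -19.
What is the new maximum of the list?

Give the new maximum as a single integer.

Answer: 9

Derivation:
Old max = 48 (at index 5)
Change: A[5] 48 -> -19
Changed element WAS the max -> may need rescan.
  Max of remaining elements: 9
  New max = max(-19, 9) = 9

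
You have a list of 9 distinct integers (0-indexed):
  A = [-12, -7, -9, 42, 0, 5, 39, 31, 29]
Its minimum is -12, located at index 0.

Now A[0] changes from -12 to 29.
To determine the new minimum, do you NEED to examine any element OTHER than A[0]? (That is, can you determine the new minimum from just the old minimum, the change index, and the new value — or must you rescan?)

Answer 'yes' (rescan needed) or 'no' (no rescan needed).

Answer: yes

Derivation:
Old min = -12 at index 0
Change at index 0: -12 -> 29
Index 0 WAS the min and new value 29 > old min -12. Must rescan other elements to find the new min.
Needs rescan: yes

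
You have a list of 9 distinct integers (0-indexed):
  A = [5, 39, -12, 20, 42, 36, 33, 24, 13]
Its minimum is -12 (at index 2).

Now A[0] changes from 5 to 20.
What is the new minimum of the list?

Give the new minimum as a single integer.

Answer: -12

Derivation:
Old min = -12 (at index 2)
Change: A[0] 5 -> 20
Changed element was NOT the old min.
  New min = min(old_min, new_val) = min(-12, 20) = -12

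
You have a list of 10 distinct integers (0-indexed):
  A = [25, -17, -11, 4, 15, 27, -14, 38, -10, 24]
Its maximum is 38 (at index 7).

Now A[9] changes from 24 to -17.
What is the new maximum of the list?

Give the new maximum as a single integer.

Answer: 38

Derivation:
Old max = 38 (at index 7)
Change: A[9] 24 -> -17
Changed element was NOT the old max.
  New max = max(old_max, new_val) = max(38, -17) = 38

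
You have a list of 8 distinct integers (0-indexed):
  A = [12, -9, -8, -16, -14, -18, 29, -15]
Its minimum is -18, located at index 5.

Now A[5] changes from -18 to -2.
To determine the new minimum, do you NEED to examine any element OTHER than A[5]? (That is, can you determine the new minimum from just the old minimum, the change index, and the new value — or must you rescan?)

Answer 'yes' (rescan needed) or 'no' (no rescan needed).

Old min = -18 at index 5
Change at index 5: -18 -> -2
Index 5 WAS the min and new value -2 > old min -18. Must rescan other elements to find the new min.
Needs rescan: yes

Answer: yes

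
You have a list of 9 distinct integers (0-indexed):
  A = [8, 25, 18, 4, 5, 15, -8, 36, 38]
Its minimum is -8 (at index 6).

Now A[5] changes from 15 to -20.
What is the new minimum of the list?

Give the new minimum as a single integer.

Answer: -20

Derivation:
Old min = -8 (at index 6)
Change: A[5] 15 -> -20
Changed element was NOT the old min.
  New min = min(old_min, new_val) = min(-8, -20) = -20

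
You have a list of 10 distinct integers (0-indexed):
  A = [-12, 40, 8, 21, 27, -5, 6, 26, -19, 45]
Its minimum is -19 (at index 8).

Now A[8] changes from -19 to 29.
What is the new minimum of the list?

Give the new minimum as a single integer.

Answer: -12

Derivation:
Old min = -19 (at index 8)
Change: A[8] -19 -> 29
Changed element WAS the min. Need to check: is 29 still <= all others?
  Min of remaining elements: -12
  New min = min(29, -12) = -12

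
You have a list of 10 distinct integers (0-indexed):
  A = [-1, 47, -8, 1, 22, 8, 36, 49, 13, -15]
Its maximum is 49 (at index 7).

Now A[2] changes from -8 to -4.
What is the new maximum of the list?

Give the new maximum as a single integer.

Old max = 49 (at index 7)
Change: A[2] -8 -> -4
Changed element was NOT the old max.
  New max = max(old_max, new_val) = max(49, -4) = 49

Answer: 49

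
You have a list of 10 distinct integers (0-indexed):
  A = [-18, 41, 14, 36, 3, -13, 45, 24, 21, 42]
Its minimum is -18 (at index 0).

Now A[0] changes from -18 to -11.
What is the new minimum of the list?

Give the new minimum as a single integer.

Answer: -13

Derivation:
Old min = -18 (at index 0)
Change: A[0] -18 -> -11
Changed element WAS the min. Need to check: is -11 still <= all others?
  Min of remaining elements: -13
  New min = min(-11, -13) = -13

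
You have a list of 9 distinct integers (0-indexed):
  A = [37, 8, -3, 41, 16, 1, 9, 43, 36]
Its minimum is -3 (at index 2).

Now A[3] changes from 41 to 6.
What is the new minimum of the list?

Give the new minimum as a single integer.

Old min = -3 (at index 2)
Change: A[3] 41 -> 6
Changed element was NOT the old min.
  New min = min(old_min, new_val) = min(-3, 6) = -3

Answer: -3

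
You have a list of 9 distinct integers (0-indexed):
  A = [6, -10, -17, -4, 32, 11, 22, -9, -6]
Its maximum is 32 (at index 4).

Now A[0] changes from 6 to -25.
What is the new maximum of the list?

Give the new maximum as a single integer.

Answer: 32

Derivation:
Old max = 32 (at index 4)
Change: A[0] 6 -> -25
Changed element was NOT the old max.
  New max = max(old_max, new_val) = max(32, -25) = 32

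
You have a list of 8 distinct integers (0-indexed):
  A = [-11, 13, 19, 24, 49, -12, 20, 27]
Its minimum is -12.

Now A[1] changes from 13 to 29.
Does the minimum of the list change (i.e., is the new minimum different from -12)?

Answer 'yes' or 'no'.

Answer: no

Derivation:
Old min = -12
Change: A[1] 13 -> 29
Changed element was NOT the min; min changes only if 29 < -12.
New min = -12; changed? no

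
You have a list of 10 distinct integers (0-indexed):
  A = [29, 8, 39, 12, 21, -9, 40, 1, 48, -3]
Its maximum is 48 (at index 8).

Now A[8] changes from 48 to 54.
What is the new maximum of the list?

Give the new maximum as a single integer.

Answer: 54

Derivation:
Old max = 48 (at index 8)
Change: A[8] 48 -> 54
Changed element WAS the max -> may need rescan.
  Max of remaining elements: 40
  New max = max(54, 40) = 54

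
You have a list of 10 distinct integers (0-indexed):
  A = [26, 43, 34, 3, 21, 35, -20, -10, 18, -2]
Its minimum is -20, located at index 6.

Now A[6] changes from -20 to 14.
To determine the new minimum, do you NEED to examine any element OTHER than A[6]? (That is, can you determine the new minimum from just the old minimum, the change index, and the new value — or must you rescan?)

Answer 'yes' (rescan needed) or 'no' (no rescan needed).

Answer: yes

Derivation:
Old min = -20 at index 6
Change at index 6: -20 -> 14
Index 6 WAS the min and new value 14 > old min -20. Must rescan other elements to find the new min.
Needs rescan: yes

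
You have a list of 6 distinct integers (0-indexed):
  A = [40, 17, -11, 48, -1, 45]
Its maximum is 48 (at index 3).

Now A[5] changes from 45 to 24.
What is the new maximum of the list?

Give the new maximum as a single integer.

Old max = 48 (at index 3)
Change: A[5] 45 -> 24
Changed element was NOT the old max.
  New max = max(old_max, new_val) = max(48, 24) = 48

Answer: 48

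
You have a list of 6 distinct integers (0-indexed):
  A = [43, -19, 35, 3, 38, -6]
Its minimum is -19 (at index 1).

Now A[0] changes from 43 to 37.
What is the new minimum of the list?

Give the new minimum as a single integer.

Old min = -19 (at index 1)
Change: A[0] 43 -> 37
Changed element was NOT the old min.
  New min = min(old_min, new_val) = min(-19, 37) = -19

Answer: -19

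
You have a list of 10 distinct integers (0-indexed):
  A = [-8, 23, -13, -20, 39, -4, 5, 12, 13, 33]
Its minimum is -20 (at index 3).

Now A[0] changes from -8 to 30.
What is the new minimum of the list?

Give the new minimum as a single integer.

Old min = -20 (at index 3)
Change: A[0] -8 -> 30
Changed element was NOT the old min.
  New min = min(old_min, new_val) = min(-20, 30) = -20

Answer: -20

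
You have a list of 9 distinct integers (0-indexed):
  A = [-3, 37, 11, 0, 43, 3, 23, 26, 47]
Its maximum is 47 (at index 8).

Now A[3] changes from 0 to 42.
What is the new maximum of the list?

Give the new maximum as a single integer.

Answer: 47

Derivation:
Old max = 47 (at index 8)
Change: A[3] 0 -> 42
Changed element was NOT the old max.
  New max = max(old_max, new_val) = max(47, 42) = 47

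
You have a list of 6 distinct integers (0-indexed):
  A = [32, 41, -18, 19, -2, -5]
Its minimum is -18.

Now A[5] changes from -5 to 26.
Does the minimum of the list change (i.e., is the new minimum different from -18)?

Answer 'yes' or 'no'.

Old min = -18
Change: A[5] -5 -> 26
Changed element was NOT the min; min changes only if 26 < -18.
New min = -18; changed? no

Answer: no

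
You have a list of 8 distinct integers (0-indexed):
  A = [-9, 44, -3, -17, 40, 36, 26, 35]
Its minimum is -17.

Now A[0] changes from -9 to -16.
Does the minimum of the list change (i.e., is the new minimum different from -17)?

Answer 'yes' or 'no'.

Answer: no

Derivation:
Old min = -17
Change: A[0] -9 -> -16
Changed element was NOT the min; min changes only if -16 < -17.
New min = -17; changed? no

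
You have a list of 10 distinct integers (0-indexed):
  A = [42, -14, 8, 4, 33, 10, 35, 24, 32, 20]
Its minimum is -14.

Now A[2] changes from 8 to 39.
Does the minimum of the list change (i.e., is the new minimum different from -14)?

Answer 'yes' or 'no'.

Answer: no

Derivation:
Old min = -14
Change: A[2] 8 -> 39
Changed element was NOT the min; min changes only if 39 < -14.
New min = -14; changed? no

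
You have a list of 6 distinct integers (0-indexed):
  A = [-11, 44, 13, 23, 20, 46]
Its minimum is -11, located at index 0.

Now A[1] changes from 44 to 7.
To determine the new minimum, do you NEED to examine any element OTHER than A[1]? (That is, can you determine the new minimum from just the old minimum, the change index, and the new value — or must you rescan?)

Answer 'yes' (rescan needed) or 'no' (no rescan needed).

Answer: no

Derivation:
Old min = -11 at index 0
Change at index 1: 44 -> 7
Index 1 was NOT the min. New min = min(-11, 7). No rescan of other elements needed.
Needs rescan: no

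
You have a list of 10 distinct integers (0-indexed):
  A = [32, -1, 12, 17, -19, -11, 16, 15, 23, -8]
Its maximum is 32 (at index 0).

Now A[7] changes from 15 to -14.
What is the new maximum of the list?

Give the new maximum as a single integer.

Answer: 32

Derivation:
Old max = 32 (at index 0)
Change: A[7] 15 -> -14
Changed element was NOT the old max.
  New max = max(old_max, new_val) = max(32, -14) = 32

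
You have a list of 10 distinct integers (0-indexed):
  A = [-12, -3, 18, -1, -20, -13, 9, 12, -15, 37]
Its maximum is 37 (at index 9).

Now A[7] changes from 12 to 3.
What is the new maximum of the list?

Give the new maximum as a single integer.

Old max = 37 (at index 9)
Change: A[7] 12 -> 3
Changed element was NOT the old max.
  New max = max(old_max, new_val) = max(37, 3) = 37

Answer: 37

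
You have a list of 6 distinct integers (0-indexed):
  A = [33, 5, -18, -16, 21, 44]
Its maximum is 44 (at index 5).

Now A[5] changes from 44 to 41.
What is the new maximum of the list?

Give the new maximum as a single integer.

Old max = 44 (at index 5)
Change: A[5] 44 -> 41
Changed element WAS the max -> may need rescan.
  Max of remaining elements: 33
  New max = max(41, 33) = 41

Answer: 41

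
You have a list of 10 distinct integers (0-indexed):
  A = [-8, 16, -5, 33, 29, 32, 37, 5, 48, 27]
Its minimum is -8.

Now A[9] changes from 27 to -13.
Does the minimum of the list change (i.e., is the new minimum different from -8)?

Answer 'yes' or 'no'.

Answer: yes

Derivation:
Old min = -8
Change: A[9] 27 -> -13
Changed element was NOT the min; min changes only if -13 < -8.
New min = -13; changed? yes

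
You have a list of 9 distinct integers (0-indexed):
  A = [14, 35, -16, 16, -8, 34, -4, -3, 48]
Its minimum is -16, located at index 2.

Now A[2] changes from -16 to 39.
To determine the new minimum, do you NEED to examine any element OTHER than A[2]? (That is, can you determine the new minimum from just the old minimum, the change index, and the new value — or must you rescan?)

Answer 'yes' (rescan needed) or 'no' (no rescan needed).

Old min = -16 at index 2
Change at index 2: -16 -> 39
Index 2 WAS the min and new value 39 > old min -16. Must rescan other elements to find the new min.
Needs rescan: yes

Answer: yes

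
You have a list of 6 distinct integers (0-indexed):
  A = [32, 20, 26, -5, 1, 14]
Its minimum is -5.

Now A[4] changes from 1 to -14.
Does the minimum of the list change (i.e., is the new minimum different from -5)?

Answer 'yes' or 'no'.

Old min = -5
Change: A[4] 1 -> -14
Changed element was NOT the min; min changes only if -14 < -5.
New min = -14; changed? yes

Answer: yes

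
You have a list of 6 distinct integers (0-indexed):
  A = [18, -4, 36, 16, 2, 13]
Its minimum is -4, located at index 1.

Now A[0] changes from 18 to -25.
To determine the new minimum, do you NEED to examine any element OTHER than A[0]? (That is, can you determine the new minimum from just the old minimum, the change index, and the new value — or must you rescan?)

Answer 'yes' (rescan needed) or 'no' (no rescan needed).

Answer: no

Derivation:
Old min = -4 at index 1
Change at index 0: 18 -> -25
Index 0 was NOT the min. New min = min(-4, -25). No rescan of other elements needed.
Needs rescan: no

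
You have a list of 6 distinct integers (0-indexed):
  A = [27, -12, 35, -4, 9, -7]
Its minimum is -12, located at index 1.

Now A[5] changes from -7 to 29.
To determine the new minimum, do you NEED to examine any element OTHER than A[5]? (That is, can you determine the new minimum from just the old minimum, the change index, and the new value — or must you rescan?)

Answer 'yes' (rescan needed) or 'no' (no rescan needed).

Answer: no

Derivation:
Old min = -12 at index 1
Change at index 5: -7 -> 29
Index 5 was NOT the min. New min = min(-12, 29). No rescan of other elements needed.
Needs rescan: no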